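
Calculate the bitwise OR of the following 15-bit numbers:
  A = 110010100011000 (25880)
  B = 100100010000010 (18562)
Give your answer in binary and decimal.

Apply | to each column (1 where either bit is 1):
  110010100011000
| 100100010000010
-----------------
  110110110011010

Answer: 110110110011010 (28058)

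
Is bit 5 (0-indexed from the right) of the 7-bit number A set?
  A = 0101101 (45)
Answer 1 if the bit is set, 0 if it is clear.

Bit 5 is the 6th from the right.
  0101101
   ^
That bit is 1.

Answer: 1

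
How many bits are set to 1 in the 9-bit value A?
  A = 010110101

010110101
1-bits at positions (from bit 0 = LSB): 0, 2, 4, 5, 7
Count = 5

Answer: 5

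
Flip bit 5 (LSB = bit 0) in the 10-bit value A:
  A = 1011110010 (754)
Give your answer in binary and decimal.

Mask = 1 << 5 = 0000100000
Bit 5 of A is 1; XOR with the mask flips it to 0.
  1011110010
^ 0000100000
------------
  1011010010

Answer: 1011010010 (722)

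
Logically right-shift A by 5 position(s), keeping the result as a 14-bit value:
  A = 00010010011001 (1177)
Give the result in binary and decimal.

Logical shift right by 5: drop the bottom 5 bit(s), prepend 5 zero(s) on the left.
  00010010011001  ->  keep [000100100], discard [11001], prepend 00000
= 00000000100100

Answer: 00000000100100 (36)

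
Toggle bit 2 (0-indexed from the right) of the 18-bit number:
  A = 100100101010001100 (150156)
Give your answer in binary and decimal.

Mask = 1 << 2 = 000000000000000100
Bit 2 of A is 1; XOR with the mask flips it to 0.
  100100101010001100
^ 000000000000000100
--------------------
  100100101010001000

Answer: 100100101010001000 (150152)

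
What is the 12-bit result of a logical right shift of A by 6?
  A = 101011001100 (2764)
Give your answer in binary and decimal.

Logical shift right by 6: drop the bottom 6 bit(s), prepend 6 zero(s) on the left.
  101011001100  ->  keep [101011], discard [001100], prepend 000000
= 000000101011

Answer: 000000101011 (43)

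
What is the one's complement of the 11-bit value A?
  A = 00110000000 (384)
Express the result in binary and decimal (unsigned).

Flip each bit (0->1, 1->0):
  00110000000
  11001111111

Answer: 11001111111 (1663)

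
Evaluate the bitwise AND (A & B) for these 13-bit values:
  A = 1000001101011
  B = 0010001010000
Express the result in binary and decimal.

Apply & to each column (1 only where both bits are 1):
  1000001101011
& 0010001010000
---------------
  0000001000000

Answer: 0000001000000 (64)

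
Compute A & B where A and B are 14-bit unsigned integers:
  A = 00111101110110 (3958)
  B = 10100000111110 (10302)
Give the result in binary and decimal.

Apply & to each column (1 only where both bits are 1):
  00111101110110
& 10100000111110
----------------
  00100000110110

Answer: 00100000110110 (2102)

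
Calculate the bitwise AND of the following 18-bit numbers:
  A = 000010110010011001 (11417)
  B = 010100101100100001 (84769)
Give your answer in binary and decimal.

Apply & to each column (1 only where both bits are 1):
  000010110010011001
& 010100101100100001
--------------------
  000000100000000001

Answer: 000000100000000001 (2049)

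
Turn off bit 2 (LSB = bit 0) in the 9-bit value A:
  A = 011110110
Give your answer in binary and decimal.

Mask = ~(1 << 2) = 111111011
Bit 2 of A is 1, so AND-ing with the mask clears it to 0.
  011110110
& 111111011
-----------
  011110010

Answer: 011110010 (242)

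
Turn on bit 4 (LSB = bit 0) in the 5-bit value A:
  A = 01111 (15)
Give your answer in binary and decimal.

Mask = 1 << 4 = 10000
Bit 4 of A is 0, so OR-ing with the mask flips it to 1.
  01111
| 10000
-------
  11111

Answer: 11111 (31)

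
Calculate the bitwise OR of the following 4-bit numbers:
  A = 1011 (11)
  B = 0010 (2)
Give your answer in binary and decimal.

Apply | to each column (1 where either bit is 1):
  1011
| 0010
------
  1011

Answer: 1011 (11)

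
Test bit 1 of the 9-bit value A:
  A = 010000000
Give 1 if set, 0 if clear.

Bit 1 is the 2nd from the right.
  010000000
         ^
That bit is 0.

Answer: 0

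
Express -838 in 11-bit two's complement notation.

1. Binary of +838:  01101000110
2. Invert bits:     10010111001
3. Add 1:           10010111010

Answer: 10010111010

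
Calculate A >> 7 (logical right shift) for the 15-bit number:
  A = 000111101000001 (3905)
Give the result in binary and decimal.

Logical shift right by 7: drop the bottom 7 bit(s), prepend 7 zero(s) on the left.
  000111101000001  ->  keep [00011110], discard [1000001], prepend 0000000
= 000000000011110

Answer: 000000000011110 (30)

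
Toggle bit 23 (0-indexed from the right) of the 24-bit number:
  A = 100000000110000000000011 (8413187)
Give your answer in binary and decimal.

Mask = 1 << 23 = 100000000000000000000000
Bit 23 of A is 1; XOR with the mask flips it to 0.
  100000000110000000000011
^ 100000000000000000000000
--------------------------
  000000000110000000000011

Answer: 000000000110000000000011 (24579)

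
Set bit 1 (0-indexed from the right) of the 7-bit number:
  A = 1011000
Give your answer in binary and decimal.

Mask = 1 << 1 = 0000010
Bit 1 of A is 0, so OR-ing with the mask flips it to 1.
  1011000
| 0000010
---------
  1011010

Answer: 1011010 (90)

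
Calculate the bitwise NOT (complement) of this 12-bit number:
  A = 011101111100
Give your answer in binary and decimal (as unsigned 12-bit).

Flip each bit (0->1, 1->0):
  011101111100
  100010000011

Answer: 100010000011 (2179)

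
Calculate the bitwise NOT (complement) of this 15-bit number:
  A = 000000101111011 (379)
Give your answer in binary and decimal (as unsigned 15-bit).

Flip each bit (0->1, 1->0):
  000000101111011
  111111010000100

Answer: 111111010000100 (32388)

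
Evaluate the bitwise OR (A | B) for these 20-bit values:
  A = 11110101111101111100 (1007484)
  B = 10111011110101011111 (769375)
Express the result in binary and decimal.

Apply | to each column (1 where either bit is 1):
  11110101111101111100
| 10111011110101011111
----------------------
  11111111111101111111

Answer: 11111111111101111111 (1048447)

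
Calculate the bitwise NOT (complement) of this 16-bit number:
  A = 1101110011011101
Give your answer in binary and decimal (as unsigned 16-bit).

Flip each bit (0->1, 1->0):
  1101110011011101
  0010001100100010

Answer: 0010001100100010 (8994)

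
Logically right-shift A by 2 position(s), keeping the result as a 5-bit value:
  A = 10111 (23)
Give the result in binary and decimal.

Logical shift right by 2: drop the bottom 2 bit(s), prepend 2 zero(s) on the left.
  10111  ->  keep [101], discard [11], prepend 00
= 00101

Answer: 00101 (5)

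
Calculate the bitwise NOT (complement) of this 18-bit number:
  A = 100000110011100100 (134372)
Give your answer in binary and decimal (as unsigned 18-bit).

Flip each bit (0->1, 1->0):
  100000110011100100
  011111001100011011

Answer: 011111001100011011 (127771)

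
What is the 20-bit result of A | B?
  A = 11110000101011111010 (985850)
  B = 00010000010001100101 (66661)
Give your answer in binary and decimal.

Apply | to each column (1 where either bit is 1):
  11110000101011111010
| 00010000010001100101
----------------------
  11110000111011111111

Answer: 11110000111011111111 (986879)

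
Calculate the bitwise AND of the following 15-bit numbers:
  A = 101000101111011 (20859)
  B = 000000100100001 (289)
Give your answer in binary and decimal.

Apply & to each column (1 only where both bits are 1):
  101000101111011
& 000000100100001
-----------------
  000000100100001

Answer: 000000100100001 (289)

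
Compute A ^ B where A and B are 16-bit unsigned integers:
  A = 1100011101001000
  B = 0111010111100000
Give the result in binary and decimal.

Apply ^ to each column (1 where bits differ):
  1100011101001000
^ 0111010111100000
------------------
  1011001010101000

Answer: 1011001010101000 (45736)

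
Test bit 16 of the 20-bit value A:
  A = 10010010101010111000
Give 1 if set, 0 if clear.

Bit 16 is the 17th from the right.
  10010010101010111000
     ^
That bit is 1.

Answer: 1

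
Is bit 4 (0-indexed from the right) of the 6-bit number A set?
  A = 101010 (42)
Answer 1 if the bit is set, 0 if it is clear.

Bit 4 is the 5th from the right.
  101010
   ^
That bit is 0.

Answer: 0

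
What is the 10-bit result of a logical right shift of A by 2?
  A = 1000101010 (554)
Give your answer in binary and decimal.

Logical shift right by 2: drop the bottom 2 bit(s), prepend 2 zero(s) on the left.
  1000101010  ->  keep [10001010], discard [10], prepend 00
= 0010001010

Answer: 0010001010 (138)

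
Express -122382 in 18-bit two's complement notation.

1. Binary of +122382:  011101111000001110
2. Invert bits:     100010000111110001
3. Add 1:           100010000111110010

Answer: 100010000111110010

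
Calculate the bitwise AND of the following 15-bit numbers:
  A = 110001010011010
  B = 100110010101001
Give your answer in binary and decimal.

Apply & to each column (1 only where both bits are 1):
  110001010011010
& 100110010101001
-----------------
  100000010001000

Answer: 100000010001000 (16520)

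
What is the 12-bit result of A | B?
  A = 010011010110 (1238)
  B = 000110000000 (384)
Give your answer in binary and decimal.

Apply | to each column (1 where either bit is 1):
  010011010110
| 000110000000
--------------
  010111010110

Answer: 010111010110 (1494)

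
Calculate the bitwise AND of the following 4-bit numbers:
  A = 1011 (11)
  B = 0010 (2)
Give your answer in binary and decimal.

Apply & to each column (1 only where both bits are 1):
  1011
& 0010
------
  0010

Answer: 0010 (2)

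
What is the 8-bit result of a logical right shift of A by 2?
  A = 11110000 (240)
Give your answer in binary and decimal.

Logical shift right by 2: drop the bottom 2 bit(s), prepend 2 zero(s) on the left.
  11110000  ->  keep [111100], discard [00], prepend 00
= 00111100

Answer: 00111100 (60)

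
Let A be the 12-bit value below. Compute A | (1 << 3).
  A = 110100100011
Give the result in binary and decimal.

Mask = 1 << 3 = 000000001000
Bit 3 of A is 0, so OR-ing with the mask flips it to 1.
  110100100011
| 000000001000
--------------
  110100101011

Answer: 110100101011 (3371)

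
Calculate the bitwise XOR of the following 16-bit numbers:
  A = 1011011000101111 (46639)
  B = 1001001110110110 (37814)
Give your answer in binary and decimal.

Apply ^ to each column (1 where bits differ):
  1011011000101111
^ 1001001110110110
------------------
  0010010110011001

Answer: 0010010110011001 (9625)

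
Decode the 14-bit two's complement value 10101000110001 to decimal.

MSB is 1, so the value is negative. Find the magnitude:
1. Invert bits:  01010111001110
2. Add 1:        01010111001111  = 5583
3. Apply sign:   -5583

Answer: -5583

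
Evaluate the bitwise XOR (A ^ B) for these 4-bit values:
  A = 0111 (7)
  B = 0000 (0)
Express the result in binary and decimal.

Apply ^ to each column (1 where bits differ):
  0111
^ 0000
------
  0111

Answer: 0111 (7)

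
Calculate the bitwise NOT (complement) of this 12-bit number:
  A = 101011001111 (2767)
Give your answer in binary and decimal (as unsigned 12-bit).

Flip each bit (0->1, 1->0):
  101011001111
  010100110000

Answer: 010100110000 (1328)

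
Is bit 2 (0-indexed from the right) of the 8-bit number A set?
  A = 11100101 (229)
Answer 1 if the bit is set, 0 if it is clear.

Bit 2 is the 3rd from the right.
  11100101
       ^
That bit is 1.

Answer: 1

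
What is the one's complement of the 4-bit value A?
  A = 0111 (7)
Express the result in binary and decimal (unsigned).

Flip each bit (0->1, 1->0):
  0111
  1000

Answer: 1000 (8)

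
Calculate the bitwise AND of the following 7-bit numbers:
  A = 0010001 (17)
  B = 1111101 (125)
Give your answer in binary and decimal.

Apply & to each column (1 only where both bits are 1):
  0010001
& 1111101
---------
  0010001

Answer: 0010001 (17)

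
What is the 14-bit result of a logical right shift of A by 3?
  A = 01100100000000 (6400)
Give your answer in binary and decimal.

Logical shift right by 3: drop the bottom 3 bit(s), prepend 3 zero(s) on the left.
  01100100000000  ->  keep [01100100000], discard [000], prepend 000
= 00001100100000

Answer: 00001100100000 (800)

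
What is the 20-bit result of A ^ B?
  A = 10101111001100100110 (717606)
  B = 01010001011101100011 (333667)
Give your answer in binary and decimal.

Apply ^ to each column (1 where bits differ):
  10101111001100100110
^ 01010001011101100011
----------------------
  11111110010001000101

Answer: 11111110010001000101 (1041477)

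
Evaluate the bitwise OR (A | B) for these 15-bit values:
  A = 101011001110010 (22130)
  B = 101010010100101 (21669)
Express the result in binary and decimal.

Apply | to each column (1 where either bit is 1):
  101011001110010
| 101010010100101
-----------------
  101011011110111

Answer: 101011011110111 (22263)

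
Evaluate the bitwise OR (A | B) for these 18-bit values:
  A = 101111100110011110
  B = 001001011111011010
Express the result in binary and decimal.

Apply | to each column (1 where either bit is 1):
  101111100110011110
| 001001011111011010
--------------------
  101111111111011110

Answer: 101111111111011110 (196574)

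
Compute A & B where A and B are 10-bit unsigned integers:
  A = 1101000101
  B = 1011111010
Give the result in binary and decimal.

Apply & to each column (1 only where both bits are 1):
  1101000101
& 1011111010
------------
  1001000000

Answer: 1001000000 (576)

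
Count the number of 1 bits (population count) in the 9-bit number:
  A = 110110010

110110010
1-bits at positions (from bit 0 = LSB): 1, 4, 5, 7, 8
Count = 5

Answer: 5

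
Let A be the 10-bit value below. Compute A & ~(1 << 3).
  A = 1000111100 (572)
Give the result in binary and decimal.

Mask = ~(1 << 3) = 1111110111
Bit 3 of A is 1, so AND-ing with the mask clears it to 0.
  1000111100
& 1111110111
------------
  1000110100

Answer: 1000110100 (564)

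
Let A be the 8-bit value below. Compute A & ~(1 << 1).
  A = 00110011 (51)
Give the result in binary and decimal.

Mask = ~(1 << 1) = 11111101
Bit 1 of A is 1, so AND-ing with the mask clears it to 0.
  00110011
& 11111101
----------
  00110001

Answer: 00110001 (49)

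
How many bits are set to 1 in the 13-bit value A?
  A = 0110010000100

0110010000100
1-bits at positions (from bit 0 = LSB): 2, 7, 10, 11
Count = 4

Answer: 4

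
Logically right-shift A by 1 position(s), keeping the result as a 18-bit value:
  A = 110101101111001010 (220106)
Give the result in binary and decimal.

Logical shift right by 1: drop the bottom 1 bit(s), prepend 1 zero(s) on the left.
  110101101111001010  ->  keep [11010110111100101], discard [0], prepend 0
= 011010110111100101

Answer: 011010110111100101 (110053)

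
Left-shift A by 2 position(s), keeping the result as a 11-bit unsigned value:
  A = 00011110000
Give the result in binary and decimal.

Shift left by 2: drop the top 2 bit(s), append 2 zero(s) on the right.
  00011110000  ->  discard [00], keep [011110000], append 00
= 01111000000

Answer: 01111000000 (960)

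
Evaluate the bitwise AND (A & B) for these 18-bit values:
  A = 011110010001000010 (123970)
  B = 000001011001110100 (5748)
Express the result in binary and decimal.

Apply & to each column (1 only where both bits are 1):
  011110010001000010
& 000001011001110100
--------------------
  000000010001000000

Answer: 000000010001000000 (1088)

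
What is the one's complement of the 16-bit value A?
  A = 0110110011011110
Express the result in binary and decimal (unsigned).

Flip each bit (0->1, 1->0):
  0110110011011110
  1001001100100001

Answer: 1001001100100001 (37665)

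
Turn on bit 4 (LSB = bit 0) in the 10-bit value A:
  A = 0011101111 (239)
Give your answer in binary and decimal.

Mask = 1 << 4 = 0000010000
Bit 4 of A is 0, so OR-ing with the mask flips it to 1.
  0011101111
| 0000010000
------------
  0011111111

Answer: 0011111111 (255)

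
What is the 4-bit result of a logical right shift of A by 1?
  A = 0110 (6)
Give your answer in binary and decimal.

Logical shift right by 1: drop the bottom 1 bit(s), prepend 1 zero(s) on the left.
  0110  ->  keep [011], discard [0], prepend 0
= 0011

Answer: 0011 (3)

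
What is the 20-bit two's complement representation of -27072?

1. Binary of +27072:  00000110100111000000
2. Invert bits:     11111001011000111111
3. Add 1:           11111001011001000000

Answer: 11111001011001000000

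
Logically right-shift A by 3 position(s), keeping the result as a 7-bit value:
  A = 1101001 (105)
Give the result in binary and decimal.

Logical shift right by 3: drop the bottom 3 bit(s), prepend 3 zero(s) on the left.
  1101001  ->  keep [1101], discard [001], prepend 000
= 0001101

Answer: 0001101 (13)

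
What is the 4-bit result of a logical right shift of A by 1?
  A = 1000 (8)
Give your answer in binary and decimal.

Logical shift right by 1: drop the bottom 1 bit(s), prepend 1 zero(s) on the left.
  1000  ->  keep [100], discard [0], prepend 0
= 0100

Answer: 0100 (4)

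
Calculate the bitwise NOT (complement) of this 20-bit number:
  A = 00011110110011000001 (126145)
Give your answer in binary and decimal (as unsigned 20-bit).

Flip each bit (0->1, 1->0):
  00011110110011000001
  11100001001100111110

Answer: 11100001001100111110 (922430)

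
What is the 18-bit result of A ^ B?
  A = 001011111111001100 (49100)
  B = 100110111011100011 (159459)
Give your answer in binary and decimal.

Apply ^ to each column (1 where bits differ):
  001011111111001100
^ 100110111011100011
--------------------
  101101000100101111

Answer: 101101000100101111 (184623)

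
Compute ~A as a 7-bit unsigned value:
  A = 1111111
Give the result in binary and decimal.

Flip each bit (0->1, 1->0):
  1111111
  0000000

Answer: 0000000 (0)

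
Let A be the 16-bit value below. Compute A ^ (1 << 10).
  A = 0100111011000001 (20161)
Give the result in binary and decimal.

Mask = 1 << 10 = 0000010000000000
Bit 10 of A is 1; XOR with the mask flips it to 0.
  0100111011000001
^ 0000010000000000
------------------
  0100101011000001

Answer: 0100101011000001 (19137)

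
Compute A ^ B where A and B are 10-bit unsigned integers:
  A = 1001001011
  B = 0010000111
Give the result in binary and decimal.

Apply ^ to each column (1 where bits differ):
  1001001011
^ 0010000111
------------
  1011001100

Answer: 1011001100 (716)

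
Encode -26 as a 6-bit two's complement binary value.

1. Binary of +26:  011010
2. Invert bits:     100101
3. Add 1:           100110

Answer: 100110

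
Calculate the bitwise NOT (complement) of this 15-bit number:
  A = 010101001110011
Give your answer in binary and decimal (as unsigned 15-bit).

Flip each bit (0->1, 1->0):
  010101001110011
  101010110001100

Answer: 101010110001100 (21900)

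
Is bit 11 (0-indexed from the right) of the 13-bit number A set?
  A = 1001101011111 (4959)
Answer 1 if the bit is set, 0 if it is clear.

Bit 11 is the 12th from the right.
  1001101011111
   ^
That bit is 0.

Answer: 0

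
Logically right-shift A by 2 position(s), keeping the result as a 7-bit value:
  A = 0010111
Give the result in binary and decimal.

Logical shift right by 2: drop the bottom 2 bit(s), prepend 2 zero(s) on the left.
  0010111  ->  keep [00101], discard [11], prepend 00
= 0000101

Answer: 0000101 (5)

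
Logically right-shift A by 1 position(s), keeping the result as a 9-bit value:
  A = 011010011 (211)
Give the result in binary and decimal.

Logical shift right by 1: drop the bottom 1 bit(s), prepend 1 zero(s) on the left.
  011010011  ->  keep [01101001], discard [1], prepend 0
= 001101001

Answer: 001101001 (105)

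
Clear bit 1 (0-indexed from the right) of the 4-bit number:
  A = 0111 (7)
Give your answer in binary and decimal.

Mask = ~(1 << 1) = 1101
Bit 1 of A is 1, so AND-ing with the mask clears it to 0.
  0111
& 1101
------
  0101

Answer: 0101 (5)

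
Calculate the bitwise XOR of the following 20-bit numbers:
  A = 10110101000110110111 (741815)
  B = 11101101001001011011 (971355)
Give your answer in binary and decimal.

Apply ^ to each column (1 where bits differ):
  10110101000110110111
^ 11101101001001011011
----------------------
  01011000001111101100

Answer: 01011000001111101100 (361452)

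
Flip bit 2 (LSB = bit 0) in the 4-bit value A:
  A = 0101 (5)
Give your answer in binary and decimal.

Mask = 1 << 2 = 0100
Bit 2 of A is 1; XOR with the mask flips it to 0.
  0101
^ 0100
------
  0001

Answer: 0001 (1)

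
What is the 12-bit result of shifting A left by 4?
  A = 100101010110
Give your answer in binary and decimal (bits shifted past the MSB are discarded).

Shift left by 4: drop the top 4 bit(s), append 4 zero(s) on the right.
  100101010110  ->  discard [1001], keep [01010110], append 0000
= 010101100000

Answer: 010101100000 (1376)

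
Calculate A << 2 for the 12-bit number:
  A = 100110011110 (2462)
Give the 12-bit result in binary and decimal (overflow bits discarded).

Shift left by 2: drop the top 2 bit(s), append 2 zero(s) on the right.
  100110011110  ->  discard [10], keep [0110011110], append 00
= 011001111000

Answer: 011001111000 (1656)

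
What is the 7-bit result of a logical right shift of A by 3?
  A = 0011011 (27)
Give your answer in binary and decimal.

Logical shift right by 3: drop the bottom 3 bit(s), prepend 3 zero(s) on the left.
  0011011  ->  keep [0011], discard [011], prepend 000
= 0000011

Answer: 0000011 (3)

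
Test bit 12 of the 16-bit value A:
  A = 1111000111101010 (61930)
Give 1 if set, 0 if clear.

Bit 12 is the 13th from the right.
  1111000111101010
     ^
That bit is 1.

Answer: 1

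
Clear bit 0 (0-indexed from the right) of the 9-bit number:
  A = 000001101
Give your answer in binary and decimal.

Mask = ~(1 << 0) = 111111110
Bit 0 of A is 1, so AND-ing with the mask clears it to 0.
  000001101
& 111111110
-----------
  000001100

Answer: 000001100 (12)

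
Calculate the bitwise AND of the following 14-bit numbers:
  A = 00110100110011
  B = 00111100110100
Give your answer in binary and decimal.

Apply & to each column (1 only where both bits are 1):
  00110100110011
& 00111100110100
----------------
  00110100110000

Answer: 00110100110000 (3376)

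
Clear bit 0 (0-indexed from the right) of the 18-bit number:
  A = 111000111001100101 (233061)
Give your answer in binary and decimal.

Mask = ~(1 << 0) = 111111111111111110
Bit 0 of A is 1, so AND-ing with the mask clears it to 0.
  111000111001100101
& 111111111111111110
--------------------
  111000111001100100

Answer: 111000111001100100 (233060)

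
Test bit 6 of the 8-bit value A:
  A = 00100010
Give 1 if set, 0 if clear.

Bit 6 is the 7th from the right.
  00100010
   ^
That bit is 0.

Answer: 0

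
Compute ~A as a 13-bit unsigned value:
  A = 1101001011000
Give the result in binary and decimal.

Flip each bit (0->1, 1->0):
  1101001011000
  0010110100111

Answer: 0010110100111 (1447)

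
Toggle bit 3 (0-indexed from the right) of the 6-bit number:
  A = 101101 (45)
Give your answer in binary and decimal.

Mask = 1 << 3 = 001000
Bit 3 of A is 1; XOR with the mask flips it to 0.
  101101
^ 001000
--------
  100101

Answer: 100101 (37)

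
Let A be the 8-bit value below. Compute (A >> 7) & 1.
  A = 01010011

Bit 7 is the 8th from the right.
  01010011
  ^
That bit is 0.

Answer: 0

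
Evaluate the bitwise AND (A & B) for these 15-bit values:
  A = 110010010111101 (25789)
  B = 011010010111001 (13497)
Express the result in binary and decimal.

Apply & to each column (1 only where both bits are 1):
  110010010111101
& 011010010111001
-----------------
  010010010111001

Answer: 010010010111001 (9401)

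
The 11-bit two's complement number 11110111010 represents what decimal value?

MSB is 1, so the value is negative. Find the magnitude:
1. Invert bits:  00001000101
2. Add 1:        00001000110  = 70
3. Apply sign:   -70

Answer: -70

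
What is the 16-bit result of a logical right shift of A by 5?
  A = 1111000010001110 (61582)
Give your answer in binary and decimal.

Logical shift right by 5: drop the bottom 5 bit(s), prepend 5 zero(s) on the left.
  1111000010001110  ->  keep [11110000100], discard [01110], prepend 00000
= 0000011110000100

Answer: 0000011110000100 (1924)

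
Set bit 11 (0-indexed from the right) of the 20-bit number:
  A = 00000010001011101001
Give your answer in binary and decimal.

Mask = 1 << 11 = 00000000100000000000
Bit 11 of A is 0, so OR-ing with the mask flips it to 1.
  00000010001011101001
| 00000000100000000000
----------------------
  00000010101011101001

Answer: 00000010101011101001 (10985)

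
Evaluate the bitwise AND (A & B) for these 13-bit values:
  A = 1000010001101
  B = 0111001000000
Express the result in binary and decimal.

Apply & to each column (1 only where both bits are 1):
  1000010001101
& 0111001000000
---------------
  0000000000000

Answer: 0000000000000 (0)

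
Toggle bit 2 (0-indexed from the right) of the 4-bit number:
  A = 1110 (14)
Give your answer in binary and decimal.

Mask = 1 << 2 = 0100
Bit 2 of A is 1; XOR with the mask flips it to 0.
  1110
^ 0100
------
  1010

Answer: 1010 (10)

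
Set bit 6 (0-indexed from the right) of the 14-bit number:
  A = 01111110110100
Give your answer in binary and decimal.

Mask = 1 << 6 = 00000001000000
Bit 6 of A is 0, so OR-ing with the mask flips it to 1.
  01111110110100
| 00000001000000
----------------
  01111111110100

Answer: 01111111110100 (8180)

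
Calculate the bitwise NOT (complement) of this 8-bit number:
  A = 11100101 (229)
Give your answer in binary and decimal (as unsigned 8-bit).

Flip each bit (0->1, 1->0):
  11100101
  00011010

Answer: 00011010 (26)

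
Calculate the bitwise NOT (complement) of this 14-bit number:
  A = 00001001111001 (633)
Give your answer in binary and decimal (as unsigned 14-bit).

Flip each bit (0->1, 1->0):
  00001001111001
  11110110000110

Answer: 11110110000110 (15750)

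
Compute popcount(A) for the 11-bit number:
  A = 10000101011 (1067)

10000101011
1-bits at positions (from bit 0 = LSB): 0, 1, 3, 5, 10
Count = 5

Answer: 5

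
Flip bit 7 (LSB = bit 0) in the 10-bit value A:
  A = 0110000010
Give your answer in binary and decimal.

Mask = 1 << 7 = 0010000000
Bit 7 of A is 1; XOR with the mask flips it to 0.
  0110000010
^ 0010000000
------------
  0100000010

Answer: 0100000010 (258)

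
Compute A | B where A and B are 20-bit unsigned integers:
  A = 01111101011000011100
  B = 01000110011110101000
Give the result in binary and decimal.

Apply | to each column (1 where either bit is 1):
  01111101011000011100
| 01000110011110101000
----------------------
  01111111011110111100

Answer: 01111111011110111100 (522172)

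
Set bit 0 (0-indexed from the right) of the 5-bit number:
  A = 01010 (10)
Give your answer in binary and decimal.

Mask = 1 << 0 = 00001
Bit 0 of A is 0, so OR-ing with the mask flips it to 1.
  01010
| 00001
-------
  01011

Answer: 01011 (11)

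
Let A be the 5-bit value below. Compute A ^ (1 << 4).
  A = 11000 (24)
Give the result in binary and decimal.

Mask = 1 << 4 = 10000
Bit 4 of A is 1; XOR with the mask flips it to 0.
  11000
^ 10000
-------
  01000

Answer: 01000 (8)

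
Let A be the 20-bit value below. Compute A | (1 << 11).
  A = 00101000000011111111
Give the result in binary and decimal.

Mask = 1 << 11 = 00000000100000000000
Bit 11 of A is 0, so OR-ing with the mask flips it to 1.
  00101000000011111111
| 00000000100000000000
----------------------
  00101000100011111111

Answer: 00101000100011111111 (166143)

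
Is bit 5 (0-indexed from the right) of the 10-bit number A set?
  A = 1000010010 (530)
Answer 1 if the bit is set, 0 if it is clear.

Bit 5 is the 6th from the right.
  1000010010
      ^
That bit is 0.

Answer: 0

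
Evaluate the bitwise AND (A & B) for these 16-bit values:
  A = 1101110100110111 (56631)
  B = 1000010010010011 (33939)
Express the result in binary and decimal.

Apply & to each column (1 only where both bits are 1):
  1101110100110111
& 1000010010010011
------------------
  1000010000010011

Answer: 1000010000010011 (33811)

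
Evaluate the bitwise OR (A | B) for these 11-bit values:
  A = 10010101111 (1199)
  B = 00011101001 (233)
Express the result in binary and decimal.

Apply | to each column (1 where either bit is 1):
  10010101111
| 00011101001
-------------
  10011101111

Answer: 10011101111 (1263)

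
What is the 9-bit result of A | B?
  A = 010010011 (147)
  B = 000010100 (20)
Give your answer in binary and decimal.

Apply | to each column (1 where either bit is 1):
  010010011
| 000010100
-----------
  010010111

Answer: 010010111 (151)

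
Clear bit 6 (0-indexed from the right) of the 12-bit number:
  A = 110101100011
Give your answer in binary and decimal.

Mask = ~(1 << 6) = 111110111111
Bit 6 of A is 1, so AND-ing with the mask clears it to 0.
  110101100011
& 111110111111
--------------
  110100100011

Answer: 110100100011 (3363)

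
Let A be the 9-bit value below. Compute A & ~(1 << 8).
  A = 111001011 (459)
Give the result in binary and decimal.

Mask = ~(1 << 8) = 011111111
Bit 8 of A is 1, so AND-ing with the mask clears it to 0.
  111001011
& 011111111
-----------
  011001011

Answer: 011001011 (203)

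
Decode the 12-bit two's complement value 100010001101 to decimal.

MSB is 1, so the value is negative. Find the magnitude:
1. Invert bits:  011101110010
2. Add 1:        011101110011  = 1907
3. Apply sign:   -1907

Answer: -1907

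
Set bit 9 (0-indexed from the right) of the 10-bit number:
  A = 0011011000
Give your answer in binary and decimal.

Mask = 1 << 9 = 1000000000
Bit 9 of A is 0, so OR-ing with the mask flips it to 1.
  0011011000
| 1000000000
------------
  1011011000

Answer: 1011011000 (728)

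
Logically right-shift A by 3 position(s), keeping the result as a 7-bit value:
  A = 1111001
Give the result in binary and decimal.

Logical shift right by 3: drop the bottom 3 bit(s), prepend 3 zero(s) on the left.
  1111001  ->  keep [1111], discard [001], prepend 000
= 0001111

Answer: 0001111 (15)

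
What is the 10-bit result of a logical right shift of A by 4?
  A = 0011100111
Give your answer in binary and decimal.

Logical shift right by 4: drop the bottom 4 bit(s), prepend 4 zero(s) on the left.
  0011100111  ->  keep [001110], discard [0111], prepend 0000
= 0000001110

Answer: 0000001110 (14)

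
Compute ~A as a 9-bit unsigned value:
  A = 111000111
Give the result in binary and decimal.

Flip each bit (0->1, 1->0):
  111000111
  000111000

Answer: 000111000 (56)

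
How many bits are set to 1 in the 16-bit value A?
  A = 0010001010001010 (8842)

0010001010001010
1-bits at positions (from bit 0 = LSB): 1, 3, 7, 9, 13
Count = 5

Answer: 5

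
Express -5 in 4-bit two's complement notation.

1. Binary of +5:  0101
2. Invert bits:     1010
3. Add 1:           1011

Answer: 1011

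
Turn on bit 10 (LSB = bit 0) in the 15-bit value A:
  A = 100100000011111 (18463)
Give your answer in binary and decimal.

Mask = 1 << 10 = 000010000000000
Bit 10 of A is 0, so OR-ing with the mask flips it to 1.
  100100000011111
| 000010000000000
-----------------
  100110000011111

Answer: 100110000011111 (19487)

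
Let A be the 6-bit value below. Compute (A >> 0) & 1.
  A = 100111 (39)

Bit 0 is the 1st from the right.
  100111
       ^
That bit is 1.

Answer: 1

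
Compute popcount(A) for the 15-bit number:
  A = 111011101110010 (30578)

111011101110010
1-bits at positions (from bit 0 = LSB): 1, 4, 5, 6, 8, 9, 10, 12, 13, 14
Count = 10

Answer: 10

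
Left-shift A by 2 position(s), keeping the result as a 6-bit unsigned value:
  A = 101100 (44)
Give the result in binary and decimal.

Shift left by 2: drop the top 2 bit(s), append 2 zero(s) on the right.
  101100  ->  discard [10], keep [1100], append 00
= 110000

Answer: 110000 (48)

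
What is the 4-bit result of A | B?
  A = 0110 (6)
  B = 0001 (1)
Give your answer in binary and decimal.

Apply | to each column (1 where either bit is 1):
  0110
| 0001
------
  0111

Answer: 0111 (7)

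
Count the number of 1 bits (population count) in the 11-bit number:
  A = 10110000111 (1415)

10110000111
1-bits at positions (from bit 0 = LSB): 0, 1, 2, 7, 8, 10
Count = 6

Answer: 6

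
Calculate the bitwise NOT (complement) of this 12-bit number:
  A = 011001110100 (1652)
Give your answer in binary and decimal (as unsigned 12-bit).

Flip each bit (0->1, 1->0):
  011001110100
  100110001011

Answer: 100110001011 (2443)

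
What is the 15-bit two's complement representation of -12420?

1. Binary of +12420:  011000010000100
2. Invert bits:     100111101111011
3. Add 1:           100111101111100

Answer: 100111101111100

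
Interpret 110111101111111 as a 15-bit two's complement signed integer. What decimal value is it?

MSB is 1, so the value is negative. Find the magnitude:
1. Invert bits:  001000010000000
2. Add 1:        001000010000001  = 4225
3. Apply sign:   -4225

Answer: -4225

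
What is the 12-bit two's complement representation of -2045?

1. Binary of +2045:  011111111101
2. Invert bits:     100000000010
3. Add 1:           100000000011

Answer: 100000000011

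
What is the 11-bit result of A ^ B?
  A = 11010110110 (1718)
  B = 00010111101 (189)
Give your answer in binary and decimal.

Apply ^ to each column (1 where bits differ):
  11010110110
^ 00010111101
-------------
  11000001011

Answer: 11000001011 (1547)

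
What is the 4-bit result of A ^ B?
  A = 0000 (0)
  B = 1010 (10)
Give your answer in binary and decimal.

Apply ^ to each column (1 where bits differ):
  0000
^ 1010
------
  1010

Answer: 1010 (10)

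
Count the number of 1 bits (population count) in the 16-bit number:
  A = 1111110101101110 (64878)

1111110101101110
1-bits at positions (from bit 0 = LSB): 1, 2, 3, 5, 6, 8, 10, 11, 12, 13, 14, 15
Count = 12

Answer: 12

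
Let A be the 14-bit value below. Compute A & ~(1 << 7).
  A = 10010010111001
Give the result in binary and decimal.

Mask = ~(1 << 7) = 11111101111111
Bit 7 of A is 1, so AND-ing with the mask clears it to 0.
  10010010111001
& 11111101111111
----------------
  10010000111001

Answer: 10010000111001 (9273)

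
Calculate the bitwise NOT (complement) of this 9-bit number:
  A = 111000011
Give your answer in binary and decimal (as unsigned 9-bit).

Flip each bit (0->1, 1->0):
  111000011
  000111100

Answer: 000111100 (60)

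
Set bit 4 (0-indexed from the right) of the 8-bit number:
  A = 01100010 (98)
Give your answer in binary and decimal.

Mask = 1 << 4 = 00010000
Bit 4 of A is 0, so OR-ing with the mask flips it to 1.
  01100010
| 00010000
----------
  01110010

Answer: 01110010 (114)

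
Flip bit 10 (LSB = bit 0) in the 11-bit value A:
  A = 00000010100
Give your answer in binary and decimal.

Mask = 1 << 10 = 10000000000
Bit 10 of A is 0; XOR with the mask flips it to 1.
  00000010100
^ 10000000000
-------------
  10000010100

Answer: 10000010100 (1044)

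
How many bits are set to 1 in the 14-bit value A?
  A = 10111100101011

10111100101011
1-bits at positions (from bit 0 = LSB): 0, 1, 3, 5, 8, 9, 10, 11, 13
Count = 9

Answer: 9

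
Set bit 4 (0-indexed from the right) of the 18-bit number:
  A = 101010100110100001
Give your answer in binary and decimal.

Mask = 1 << 4 = 000000000000010000
Bit 4 of A is 0, so OR-ing with the mask flips it to 1.
  101010100110100001
| 000000000000010000
--------------------
  101010100110110001

Answer: 101010100110110001 (174513)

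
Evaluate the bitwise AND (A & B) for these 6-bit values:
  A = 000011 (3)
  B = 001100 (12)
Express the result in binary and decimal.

Apply & to each column (1 only where both bits are 1):
  000011
& 001100
--------
  000000

Answer: 000000 (0)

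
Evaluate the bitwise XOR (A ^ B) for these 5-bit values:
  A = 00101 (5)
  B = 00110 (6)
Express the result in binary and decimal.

Apply ^ to each column (1 where bits differ):
  00101
^ 00110
-------
  00011

Answer: 00011 (3)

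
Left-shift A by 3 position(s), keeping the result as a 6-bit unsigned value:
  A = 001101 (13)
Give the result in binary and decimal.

Shift left by 3: drop the top 3 bit(s), append 3 zero(s) on the right.
  001101  ->  discard [001], keep [101], append 000
= 101000

Answer: 101000 (40)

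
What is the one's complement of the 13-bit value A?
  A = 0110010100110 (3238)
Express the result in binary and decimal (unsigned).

Flip each bit (0->1, 1->0):
  0110010100110
  1001101011001

Answer: 1001101011001 (4953)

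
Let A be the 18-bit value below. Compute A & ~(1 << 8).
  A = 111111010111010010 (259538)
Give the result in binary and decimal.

Mask = ~(1 << 8) = 111111111011111111
Bit 8 of A is 1, so AND-ing with the mask clears it to 0.
  111111010111010010
& 111111111011111111
--------------------
  111111010011010010

Answer: 111111010011010010 (259282)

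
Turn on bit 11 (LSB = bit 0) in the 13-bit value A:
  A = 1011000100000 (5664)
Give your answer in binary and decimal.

Mask = 1 << 11 = 0100000000000
Bit 11 of A is 0, so OR-ing with the mask flips it to 1.
  1011000100000
| 0100000000000
---------------
  1111000100000

Answer: 1111000100000 (7712)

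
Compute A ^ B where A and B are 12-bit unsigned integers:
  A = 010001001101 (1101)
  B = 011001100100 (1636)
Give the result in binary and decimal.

Apply ^ to each column (1 where bits differ):
  010001001101
^ 011001100100
--------------
  001000101001

Answer: 001000101001 (553)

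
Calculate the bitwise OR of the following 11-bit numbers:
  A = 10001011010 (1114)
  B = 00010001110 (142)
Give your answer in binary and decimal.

Apply | to each column (1 where either bit is 1):
  10001011010
| 00010001110
-------------
  10011011110

Answer: 10011011110 (1246)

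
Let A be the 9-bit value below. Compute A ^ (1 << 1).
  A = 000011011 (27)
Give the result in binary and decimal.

Mask = 1 << 1 = 000000010
Bit 1 of A is 1; XOR with the mask flips it to 0.
  000011011
^ 000000010
-----------
  000011001

Answer: 000011001 (25)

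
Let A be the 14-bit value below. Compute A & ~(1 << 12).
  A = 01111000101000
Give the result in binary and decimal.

Mask = ~(1 << 12) = 10111111111111
Bit 12 of A is 1, so AND-ing with the mask clears it to 0.
  01111000101000
& 10111111111111
----------------
  00111000101000

Answer: 00111000101000 (3624)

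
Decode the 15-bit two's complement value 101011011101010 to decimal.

MSB is 1, so the value is negative. Find the magnitude:
1. Invert bits:  010100100010101
2. Add 1:        010100100010110  = 10518
3. Apply sign:   -10518

Answer: -10518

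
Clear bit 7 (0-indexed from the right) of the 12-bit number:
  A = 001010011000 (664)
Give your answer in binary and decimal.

Mask = ~(1 << 7) = 111101111111
Bit 7 of A is 1, so AND-ing with the mask clears it to 0.
  001010011000
& 111101111111
--------------
  001000011000

Answer: 001000011000 (536)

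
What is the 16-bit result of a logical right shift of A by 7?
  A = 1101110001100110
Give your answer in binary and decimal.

Logical shift right by 7: drop the bottom 7 bit(s), prepend 7 zero(s) on the left.
  1101110001100110  ->  keep [110111000], discard [1100110], prepend 0000000
= 0000000110111000

Answer: 0000000110111000 (440)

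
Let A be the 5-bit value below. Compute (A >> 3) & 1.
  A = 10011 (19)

Bit 3 is the 4th from the right.
  10011
   ^
That bit is 0.

Answer: 0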